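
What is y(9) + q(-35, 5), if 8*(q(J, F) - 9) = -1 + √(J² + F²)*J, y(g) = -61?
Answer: -417/8 - 875*√2/8 ≈ -206.80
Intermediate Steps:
q(J, F) = 71/8 + J*√(F² + J²)/8 (q(J, F) = 9 + (-1 + √(J² + F²)*J)/8 = 9 + (-1 + √(F² + J²)*J)/8 = 9 + (-1 + J*√(F² + J²))/8 = 9 + (-⅛ + J*√(F² + J²)/8) = 71/8 + J*√(F² + J²)/8)
y(9) + q(-35, 5) = -61 + (71/8 + (⅛)*(-35)*√(5² + (-35)²)) = -61 + (71/8 + (⅛)*(-35)*√(25 + 1225)) = -61 + (71/8 + (⅛)*(-35)*√1250) = -61 + (71/8 + (⅛)*(-35)*(25*√2)) = -61 + (71/8 - 875*√2/8) = -417/8 - 875*√2/8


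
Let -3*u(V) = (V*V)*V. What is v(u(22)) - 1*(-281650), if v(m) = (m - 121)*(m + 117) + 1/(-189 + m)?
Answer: 1299988037128/100935 ≈ 1.2879e+7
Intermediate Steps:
u(V) = -V³/3 (u(V) = -V*V*V/3 = -V²*V/3 = -V³/3)
v(m) = 1/(-189 + m) + (-121 + m)*(117 + m) (v(m) = (-121 + m)*(117 + m) + 1/(-189 + m) = 1/(-189 + m) + (-121 + m)*(117 + m))
v(u(22)) - 1*(-281650) = (2675674 + (-⅓*22³)³ - (-4467)*22³ - 193*(-⅓*22³)²)/(-189 - ⅓*22³) - 1*(-281650) = (2675674 + (-⅓*10648)³ - (-4467)*10648 - 193*(-⅓*10648)²)/(-189 - ⅓*10648) + 281650 = (2675674 + (-10648/3)³ - 13401*(-10648/3) - 193*(-10648/3)²)/(-189 - 10648/3) + 281650 = (2675674 - 1207269217792/27 + 47564616 - 193*113379904/9)/(-11215/3) + 281650 = -3*(2675674 - 1207269217792/27 + 47564616 - 21882321472/9)/11215 + 281650 = -3/11215*(-1271559694378/27) + 281650 = 1271559694378/100935 + 281650 = 1299988037128/100935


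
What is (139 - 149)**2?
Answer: 100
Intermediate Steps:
(139 - 149)**2 = (-10)**2 = 100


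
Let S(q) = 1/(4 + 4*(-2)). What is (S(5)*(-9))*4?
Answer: 9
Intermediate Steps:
S(q) = -¼ (S(q) = 1/(4 - 8) = 1/(-4) = -¼)
(S(5)*(-9))*4 = -¼*(-9)*4 = (9/4)*4 = 9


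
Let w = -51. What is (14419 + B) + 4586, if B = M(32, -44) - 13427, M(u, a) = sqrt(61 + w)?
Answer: 5578 + sqrt(10) ≈ 5581.2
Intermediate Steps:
M(u, a) = sqrt(10) (M(u, a) = sqrt(61 - 51) = sqrt(10))
B = -13427 + sqrt(10) (B = sqrt(10) - 13427 = -13427 + sqrt(10) ≈ -13424.)
(14419 + B) + 4586 = (14419 + (-13427 + sqrt(10))) + 4586 = (992 + sqrt(10)) + 4586 = 5578 + sqrt(10)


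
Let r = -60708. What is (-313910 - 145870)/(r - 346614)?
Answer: 76630/67887 ≈ 1.1288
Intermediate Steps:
(-313910 - 145870)/(r - 346614) = (-313910 - 145870)/(-60708 - 346614) = -459780/(-407322) = -459780*(-1/407322) = 76630/67887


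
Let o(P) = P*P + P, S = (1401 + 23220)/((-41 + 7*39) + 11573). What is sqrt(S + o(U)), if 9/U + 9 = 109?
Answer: sqrt(13525418989)/78700 ≈ 1.4777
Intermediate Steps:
U = 9/100 (U = 9/(-9 + 109) = 9/100 ≈ 0.090000)
S = 8207/3935 (S = 24621/((-41 + 273) + 11573) = 24621/(232 + 11573) = 24621/11805 = 24621*(1/11805) = 8207/3935 ≈ 2.0856)
o(P) = P + P**2 (o(P) = P**2 + P = P + P**2)
sqrt(S + o(U)) = sqrt(8207/3935 + 9*(1 + 9/100)/100) = sqrt(8207/3935 + (9/100)*(109/100)) = sqrt(8207/3935 + 981/10000) = sqrt(17186047/7870000) = sqrt(13525418989)/78700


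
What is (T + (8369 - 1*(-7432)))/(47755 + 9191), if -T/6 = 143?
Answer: 4981/18982 ≈ 0.26241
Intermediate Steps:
T = -858 (T = -6*143 = -858)
(T + (8369 - 1*(-7432)))/(47755 + 9191) = (-858 + (8369 - 1*(-7432)))/(47755 + 9191) = (-858 + (8369 + 7432))/56946 = (-858 + 15801)*(1/56946) = 14943*(1/56946) = 4981/18982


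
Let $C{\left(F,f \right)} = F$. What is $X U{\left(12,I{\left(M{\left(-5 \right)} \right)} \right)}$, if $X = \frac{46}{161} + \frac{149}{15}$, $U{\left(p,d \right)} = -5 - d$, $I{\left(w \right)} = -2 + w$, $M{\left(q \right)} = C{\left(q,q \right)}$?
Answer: $\frac{2146}{105} \approx 20.438$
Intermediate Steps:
$M{\left(q \right)} = q$
$X = \frac{1073}{105}$ ($X = 46 \cdot \frac{1}{161} + 149 \cdot \frac{1}{15} = \frac{2}{7} + \frac{149}{15} = \frac{1073}{105} \approx 10.219$)
$X U{\left(12,I{\left(M{\left(-5 \right)} \right)} \right)} = \frac{1073 \left(-5 - \left(-2 - 5\right)\right)}{105} = \frac{1073 \left(-5 - -7\right)}{105} = \frac{1073 \left(-5 + 7\right)}{105} = \frac{1073}{105} \cdot 2 = \frac{2146}{105}$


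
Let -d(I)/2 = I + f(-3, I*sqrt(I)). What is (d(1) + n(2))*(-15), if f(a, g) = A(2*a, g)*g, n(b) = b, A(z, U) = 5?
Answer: 150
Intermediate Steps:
f(a, g) = 5*g
d(I) = -10*I**(3/2) - 2*I (d(I) = -2*(I + 5*(I*sqrt(I))) = -2*(I + 5*I**(3/2)) = -10*I**(3/2) - 2*I)
(d(1) + n(2))*(-15) = ((-10*1**(3/2) - 2*1) + 2)*(-15) = ((-10*1 - 2) + 2)*(-15) = ((-10 - 2) + 2)*(-15) = (-12 + 2)*(-15) = -10*(-15) = 150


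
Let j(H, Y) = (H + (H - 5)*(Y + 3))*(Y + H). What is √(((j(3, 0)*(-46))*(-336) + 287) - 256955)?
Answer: 2*I*√98943 ≈ 629.1*I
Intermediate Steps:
j(H, Y) = (H + Y)*(H + (-5 + H)*(3 + Y)) (j(H, Y) = (H + (-5 + H)*(3 + Y))*(H + Y) = (H + Y)*(H + (-5 + H)*(3 + Y)))
√(((j(3, 0)*(-46))*(-336) + 287) - 256955) = √((((-15*3 - 15*0 - 5*0² + 4*3² + 3*0² + 0*3² - 1*3*0)*(-46))*(-336) + 287) - 256955) = √((((-45 + 0 - 5*0 + 4*9 + 3*0 + 0*9 + 0)*(-46))*(-336) + 287) - 256955) = √((((-45 + 0 + 0 + 36 + 0 + 0 + 0)*(-46))*(-336) + 287) - 256955) = √((-9*(-46)*(-336) + 287) - 256955) = √((414*(-336) + 287) - 256955) = √((-139104 + 287) - 256955) = √(-138817 - 256955) = √(-395772) = 2*I*√98943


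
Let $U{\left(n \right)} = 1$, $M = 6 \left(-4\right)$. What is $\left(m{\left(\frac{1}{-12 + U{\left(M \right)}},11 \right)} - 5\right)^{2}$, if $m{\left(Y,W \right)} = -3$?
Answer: $64$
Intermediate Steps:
$M = -24$
$\left(m{\left(\frac{1}{-12 + U{\left(M \right)}},11 \right)} - 5\right)^{2} = \left(-3 - 5\right)^{2} = \left(-8\right)^{2} = 64$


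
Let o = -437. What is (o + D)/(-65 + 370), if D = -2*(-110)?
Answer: -217/305 ≈ -0.71148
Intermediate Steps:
D = 220
(o + D)/(-65 + 370) = (-437 + 220)/(-65 + 370) = -217/305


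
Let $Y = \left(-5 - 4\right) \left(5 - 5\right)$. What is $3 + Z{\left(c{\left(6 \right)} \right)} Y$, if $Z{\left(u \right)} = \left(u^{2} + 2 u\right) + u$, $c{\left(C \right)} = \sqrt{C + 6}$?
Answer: $3$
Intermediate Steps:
$c{\left(C \right)} = \sqrt{6 + C}$
$Z{\left(u \right)} = u^{2} + 3 u$
$Y = 0$ ($Y = \left(-5 - 4\right) 0 = \left(-9\right) 0 = 0$)
$3 + Z{\left(c{\left(6 \right)} \right)} Y = 3 + \sqrt{6 + 6} \left(3 + \sqrt{6 + 6}\right) 0 = 3 + \sqrt{12} \left(3 + \sqrt{12}\right) 0 = 3 + 2 \sqrt{3} \left(3 + 2 \sqrt{3}\right) 0 = 3 + 0 = 3$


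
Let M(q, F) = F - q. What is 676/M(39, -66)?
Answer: -676/105 ≈ -6.4381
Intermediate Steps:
676/M(39, -66) = 676/(-66 - 1*39) = 676/(-66 - 39) = 676/(-105) = 676*(-1/105) = -676/105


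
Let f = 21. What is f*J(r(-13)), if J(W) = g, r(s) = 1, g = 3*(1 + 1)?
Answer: 126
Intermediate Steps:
g = 6 (g = 3*2 = 6)
J(W) = 6
f*J(r(-13)) = 21*6 = 126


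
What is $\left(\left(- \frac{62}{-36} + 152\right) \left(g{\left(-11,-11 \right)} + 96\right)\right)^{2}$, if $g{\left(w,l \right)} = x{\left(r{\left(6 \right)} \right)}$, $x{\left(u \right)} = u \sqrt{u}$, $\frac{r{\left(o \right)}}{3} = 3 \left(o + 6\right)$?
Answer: $\frac{269868874672}{9} + 2940014976 \sqrt{3} \approx 3.5078 \cdot 10^{10}$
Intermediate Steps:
$r{\left(o \right)} = 54 + 9 o$ ($r{\left(o \right)} = 3 \cdot 3 \left(o + 6\right) = 3 \cdot 3 \left(6 + o\right) = 3 \left(18 + 3 o\right) = 54 + 9 o$)
$x{\left(u \right)} = u^{\frac{3}{2}}$
$g{\left(w,l \right)} = 648 \sqrt{3}$ ($g{\left(w,l \right)} = \left(54 + 9 \cdot 6\right)^{\frac{3}{2}} = \left(54 + 54\right)^{\frac{3}{2}} = 108^{\frac{3}{2}} = 648 \sqrt{3}$)
$\left(\left(- \frac{62}{-36} + 152\right) \left(g{\left(-11,-11 \right)} + 96\right)\right)^{2} = \left(\left(- \frac{62}{-36} + 152\right) \left(648 \sqrt{3} + 96\right)\right)^{2} = \left(\left(\left(-62\right) \left(- \frac{1}{36}\right) + 152\right) \left(96 + 648 \sqrt{3}\right)\right)^{2} = \left(\left(\frac{31}{18} + 152\right) \left(96 + 648 \sqrt{3}\right)\right)^{2} = \left(\frac{2767 \left(96 + 648 \sqrt{3}\right)}{18}\right)^{2} = \left(\frac{44272}{3} + 99612 \sqrt{3}\right)^{2}$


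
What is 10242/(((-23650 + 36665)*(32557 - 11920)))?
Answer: 1138/29843395 ≈ 3.8132e-5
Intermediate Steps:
10242/(((-23650 + 36665)*(32557 - 11920))) = 10242/((13015*20637)) = 10242/268590555 = 10242*(1/268590555) = 1138/29843395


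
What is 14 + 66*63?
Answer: 4172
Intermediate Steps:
14 + 66*63 = 14 + 4158 = 4172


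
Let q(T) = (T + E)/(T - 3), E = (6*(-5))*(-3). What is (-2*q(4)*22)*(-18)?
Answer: 74448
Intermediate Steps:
E = 90 (E = -30*(-3) = 90)
q(T) = (90 + T)/(-3 + T) (q(T) = (T + 90)/(T - 3) = (90 + T)/(-3 + T))
(-2*q(4)*22)*(-18) = (-2*(90 + 4)/(-3 + 4)*22)*(-18) = (-2*94/1*22)*(-18) = (-2*94*22)*(-18) = -188*22*(-18) = -4136*(-18) = 74448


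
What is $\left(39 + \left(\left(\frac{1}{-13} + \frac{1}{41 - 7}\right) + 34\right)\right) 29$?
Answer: $\frac{935105}{442} \approx 2115.6$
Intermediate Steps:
$\left(39 + \left(\left(\frac{1}{-13} + \frac{1}{41 - 7}\right) + 34\right)\right) 29 = \left(39 + \left(\left(- \frac{1}{13} + \frac{1}{34}\right) + 34\right)\right) 29 = \left(39 + \left(- \frac{21}{442} + 34\right)\right) 29 = \left(39 + \frac{15007}{442}\right) 29 = \frac{32245}{442} \cdot 29 = \frac{935105}{442}$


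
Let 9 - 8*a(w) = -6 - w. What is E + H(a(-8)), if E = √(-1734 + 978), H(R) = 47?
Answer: 47 + 6*I*√21 ≈ 47.0 + 27.495*I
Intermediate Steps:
a(w) = 15/8 + w/8 (a(w) = 9/8 - (-6 - w)/8 = 9/8 + (¾ + w/8) = 15/8 + w/8)
E = 6*I*√21 (E = √(-756) = 6*I*√21 ≈ 27.495*I)
E + H(a(-8)) = 6*I*√21 + 47 = 47 + 6*I*√21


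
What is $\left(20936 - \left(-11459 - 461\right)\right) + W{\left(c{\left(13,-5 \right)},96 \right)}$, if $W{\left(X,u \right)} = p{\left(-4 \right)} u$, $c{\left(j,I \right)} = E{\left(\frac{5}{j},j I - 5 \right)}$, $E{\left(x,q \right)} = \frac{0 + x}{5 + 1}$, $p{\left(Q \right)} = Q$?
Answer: $32472$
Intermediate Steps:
$E{\left(x,q \right)} = \frac{x}{6}$
$c{\left(j,I \right)} = \frac{5}{6 j}$ ($c{\left(j,I \right)} = \frac{5 \frac{1}{j}}{6} = \frac{5}{6 j}$)
$W{\left(X,u \right)} = - 4 u$
$\left(20936 - \left(-11459 - 461\right)\right) + W{\left(c{\left(13,-5 \right)},96 \right)} = \left(20936 - \left(-11459 - 461\right)\right) - 384 = \left(20936 - -11920\right) - 384 = \left(20936 + 11920\right) - 384 = 32856 - 384 = 32472$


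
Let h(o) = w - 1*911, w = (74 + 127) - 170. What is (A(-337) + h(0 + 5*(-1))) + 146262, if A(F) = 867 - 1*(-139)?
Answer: 146388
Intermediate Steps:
w = 31 (w = 201 - 170 = 31)
h(o) = -880 (h(o) = 31 - 1*911 = 31 - 911 = -880)
A(F) = 1006 (A(F) = 867 + 139 = 1006)
(A(-337) + h(0 + 5*(-1))) + 146262 = (1006 - 880) + 146262 = 126 + 146262 = 146388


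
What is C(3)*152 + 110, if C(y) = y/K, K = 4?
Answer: 224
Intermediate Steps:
C(y) = y/4
C(3)*152 + 110 = ((¼)*3)*152 + 110 = (¾)*152 + 110 = 114 + 110 = 224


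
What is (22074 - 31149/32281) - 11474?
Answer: 342147451/32281 ≈ 10599.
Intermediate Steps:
(22074 - 31149/32281) - 11474 = 712539645/32281 - 11474 = 342147451/32281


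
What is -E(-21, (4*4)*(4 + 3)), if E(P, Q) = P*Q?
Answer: 2352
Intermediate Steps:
-E(-21, (4*4)*(4 + 3)) = -(-21)*(4*4)*(4 + 3) = -(-21)*16*7 = -(-21)*112 = -1*(-2352) = 2352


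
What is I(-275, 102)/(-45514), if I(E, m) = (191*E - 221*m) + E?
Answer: 37671/22757 ≈ 1.6554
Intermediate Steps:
I(E, m) = -221*m + 192*E (I(E, m) = (-221*m + 191*E) + E = -221*m + 192*E)
I(-275, 102)/(-45514) = (-221*102 + 192*(-275))/(-45514) = (-22542 - 52800)*(-1/45514) = -75342*(-1/45514) = 37671/22757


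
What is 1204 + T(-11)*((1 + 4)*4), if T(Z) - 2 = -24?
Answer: 764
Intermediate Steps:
T(Z) = -22 (T(Z) = 2 - 24 = -22)
1204 + T(-11)*((1 + 4)*4) = 1204 - 22*(1 + 4)*4 = 1204 - 110*4 = 1204 - 22*20 = 1204 - 440 = 764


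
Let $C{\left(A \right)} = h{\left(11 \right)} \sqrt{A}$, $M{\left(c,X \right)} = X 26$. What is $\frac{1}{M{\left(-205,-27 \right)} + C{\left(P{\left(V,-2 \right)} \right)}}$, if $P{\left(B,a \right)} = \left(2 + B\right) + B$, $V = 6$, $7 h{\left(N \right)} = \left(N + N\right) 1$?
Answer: $- \frac{2457}{1724330} - \frac{11 \sqrt{14}}{1724330} \approx -0.0014488$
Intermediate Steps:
$M{\left(c,X \right)} = 26 X$
$h{\left(N \right)} = \frac{2 N}{7}$ ($h{\left(N \right)} = \frac{\left(N + N\right) 1}{7} = \frac{2 N 1}{7} = \frac{2 N}{7}$)
$P{\left(B,a \right)} = 2 + 2 B$
$C{\left(A \right)} = \frac{22 \sqrt{A}}{7}$ ($C{\left(A \right)} = \frac{2}{7} \cdot 11 \sqrt{A} = \frac{22 \sqrt{A}}{7}$)
$\frac{1}{M{\left(-205,-27 \right)} + C{\left(P{\left(V,-2 \right)} \right)}} = \frac{1}{26 \left(-27\right) + \frac{22 \sqrt{2 + 2 \cdot 6}}{7}} = \frac{1}{-702 + \frac{22 \sqrt{2 + 12}}{7}} = \frac{1}{-702 + \frac{22 \sqrt{14}}{7}}$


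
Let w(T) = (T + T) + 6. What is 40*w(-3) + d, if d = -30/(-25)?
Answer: 6/5 ≈ 1.2000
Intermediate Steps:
w(T) = 6 + 2*T (w(T) = 2*T + 6 = 6 + 2*T)
d = 6/5 (d = -30*(-1/25) = 6/5 ≈ 1.2000)
40*w(-3) + d = 40*(6 + 2*(-3)) + 6/5 = 40*(6 - 6) + 6/5 = 40*0 + 6/5 = 0 + 6/5 = 6/5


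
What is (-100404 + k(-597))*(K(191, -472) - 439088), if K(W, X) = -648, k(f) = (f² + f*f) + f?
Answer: -269037960312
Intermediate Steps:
k(f) = f + 2*f² (k(f) = (f² + f²) + f = 2*f² + f = f + 2*f²)
(-100404 + k(-597))*(K(191, -472) - 439088) = (-100404 - 597*(1 + 2*(-597)))*(-648 - 439088) = (-100404 - 597*(1 - 1194))*(-439736) = (-100404 - 597*(-1193))*(-439736) = (-100404 + 712221)*(-439736) = 611817*(-439736) = -269037960312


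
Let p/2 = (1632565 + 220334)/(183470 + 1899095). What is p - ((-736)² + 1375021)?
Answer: -3991684033307/2082565 ≈ -1.9167e+6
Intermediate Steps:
p = 3705798/2082565 (p = 2*((1632565 + 220334)/(183470 + 1899095)) = 2*(1852899/2082565) = 3705798/2082565 ≈ 1.7794)
p - ((-736)² + 1375021) = 3705798/2082565 - ((-736)² + 1375021) = 3705798/2082565 - (541696 + 1375021) = 3705798/2082565 - 1*1916717 = 3705798/2082565 - 1916717 = -3991684033307/2082565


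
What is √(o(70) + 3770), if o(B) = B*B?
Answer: 17*√30 ≈ 93.113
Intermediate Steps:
o(B) = B²
√(o(70) + 3770) = √(70² + 3770) = √(4900 + 3770) = √8670 = 17*√30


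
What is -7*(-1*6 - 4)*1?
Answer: 70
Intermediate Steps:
-7*(-1*6 - 4)*1 = -7*(-6 - 4)*1 = -7*(-10)*1 = 70*1 = 70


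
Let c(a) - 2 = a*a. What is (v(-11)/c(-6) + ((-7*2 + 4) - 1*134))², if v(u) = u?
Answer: 30063289/1444 ≈ 20819.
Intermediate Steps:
c(a) = 2 + a² (c(a) = 2 + a*a = 2 + a²)
(v(-11)/c(-6) + ((-7*2 + 4) - 1*134))² = (-11/(2 + (-6)²) + ((-7*2 + 4) - 1*134))² = (-11/(2 + 36) + ((-14 + 4) - 134))² = (-11/38 + (-10 - 134))² = (-11*1/38 - 144)² = (-11/38 - 144)² = (-5483/38)² = 30063289/1444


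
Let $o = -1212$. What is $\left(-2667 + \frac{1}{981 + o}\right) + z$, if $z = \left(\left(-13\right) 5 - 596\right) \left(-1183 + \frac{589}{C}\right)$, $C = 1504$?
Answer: $\frac{270656197001}{347424} \approx 7.7904 \cdot 10^{5}$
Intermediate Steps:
$z = \frac{1175683023}{1504}$ ($z = \left(\left(-13\right) 5 - 596\right) \left(-1183 + \frac{589}{1504}\right) = \left(-65 - 596\right) \left(-1183 + 589 \cdot \frac{1}{1504}\right) = - 661 \left(-1183 + \frac{589}{1504}\right) = \left(-661\right) \left(- \frac{1778643}{1504}\right) = \frac{1175683023}{1504} \approx 7.817 \cdot 10^{5}$)
$\left(-2667 + \frac{1}{981 + o}\right) + z = \left(-2667 + \frac{1}{981 - 1212}\right) + \frac{1175683023}{1504} = \left(-2667 + \frac{1}{-231}\right) + \frac{1175683023}{1504} = \left(-2667 - \frac{1}{231}\right) + \frac{1175683023}{1504} = - \frac{616078}{231} + \frac{1175683023}{1504} = \frac{270656197001}{347424}$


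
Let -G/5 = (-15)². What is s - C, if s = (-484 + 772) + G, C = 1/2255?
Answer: -1887436/2255 ≈ -837.00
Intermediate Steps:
C = 1/2255 ≈ 0.00044346
G = -1125 (G = -5*(-15)² = -5*225 = -1125)
s = -837 (s = (-484 + 772) - 1125 = 288 - 1125 = -837)
s - C = -837 - 1*1/2255 = -837 - 1/2255 = -1887436/2255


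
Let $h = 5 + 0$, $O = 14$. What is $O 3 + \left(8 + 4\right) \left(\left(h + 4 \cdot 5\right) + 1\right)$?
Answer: $354$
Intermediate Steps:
$h = 5$
$O 3 + \left(8 + 4\right) \left(\left(h + 4 \cdot 5\right) + 1\right) = 14 \cdot 3 + \left(8 + 4\right) \left(\left(5 + 4 \cdot 5\right) + 1\right) = 42 + 12 \left(\left(5 + 20\right) + 1\right) = 42 + 12 \left(25 + 1\right) = 42 + 12 \cdot 26 = 42 + 312 = 354$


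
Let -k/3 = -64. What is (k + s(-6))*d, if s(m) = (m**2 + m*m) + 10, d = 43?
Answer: 11782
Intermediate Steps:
k = 192 (k = -3*(-64) = 192)
s(m) = 10 + 2*m**2 (s(m) = (m**2 + m**2) + 10 = 2*m**2 + 10 = 10 + 2*m**2)
(k + s(-6))*d = (192 + (10 + 2*(-6)**2))*43 = (192 + (10 + 2*36))*43 = (192 + (10 + 72))*43 = (192 + 82)*43 = 274*43 = 11782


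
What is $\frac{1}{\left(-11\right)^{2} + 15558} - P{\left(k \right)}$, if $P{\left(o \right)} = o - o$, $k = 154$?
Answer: $\frac{1}{15679} \approx 6.378 \cdot 10^{-5}$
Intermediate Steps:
$P{\left(o \right)} = 0$
$\frac{1}{\left(-11\right)^{2} + 15558} - P{\left(k \right)} = \frac{1}{\left(-11\right)^{2} + 15558} - 0 = \frac{1}{121 + 15558} + 0 = \frac{1}{15679} + 0 = \frac{1}{15679}$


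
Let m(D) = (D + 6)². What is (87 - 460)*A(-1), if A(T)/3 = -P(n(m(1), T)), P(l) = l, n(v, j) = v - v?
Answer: 0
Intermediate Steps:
m(D) = (6 + D)²
n(v, j) = 0
A(T) = 0 (A(T) = 3*(-1*0) = 3*0 = 0)
(87 - 460)*A(-1) = (87 - 460)*0 = -373*0 = 0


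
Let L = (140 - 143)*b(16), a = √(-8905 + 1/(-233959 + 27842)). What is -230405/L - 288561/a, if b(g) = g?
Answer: 230405/48 + 96187*I*√378321958726662/611823962 ≈ 4800.1 + 3057.9*I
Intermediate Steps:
a = I*√378321958726662/206117 (a = √(-8905 + 1/(-206117)) = √(-8905 - 1/206117) = √(-1835471886/206117) = I*√378321958726662/206117 ≈ 94.366*I)
L = -48 (L = (140 - 143)*16 = -3*16 = -48)
-230405/L - 288561/a = -230405/(-48) - 288561*(-I*√378321958726662/1835471886) = -230405*(-1/48) - (-96187)*I*√378321958726662/611823962 = 230405/48 + 96187*I*√378321958726662/611823962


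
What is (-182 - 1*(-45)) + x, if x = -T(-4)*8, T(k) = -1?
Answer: -129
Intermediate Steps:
x = 8 (x = -1*(-1)*8 = 1*8 = 8)
(-182 - 1*(-45)) + x = (-182 - 1*(-45)) + 8 = (-182 + 45) + 8 = -137 + 8 = -129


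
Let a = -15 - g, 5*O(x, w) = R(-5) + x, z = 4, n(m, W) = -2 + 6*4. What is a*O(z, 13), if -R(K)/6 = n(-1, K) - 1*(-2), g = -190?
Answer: -4900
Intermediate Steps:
n(m, W) = 22 (n(m, W) = -2 + 24 = 22)
R(K) = -144 (R(K) = -6*(22 - 1*(-2)) = -6*(22 + 2) = -6*24 = -144)
O(x, w) = -144/5 + x/5 (O(x, w) = (-144 + x)/5 = -144/5 + x/5)
a = 175 (a = -15 - 1*(-190) = -15 + 190 = 175)
a*O(z, 13) = 175*(-144/5 + (1/5)*4) = 175*(-144/5 + 4/5) = 175*(-28) = -4900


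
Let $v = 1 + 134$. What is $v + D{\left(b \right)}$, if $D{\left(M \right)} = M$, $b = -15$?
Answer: $120$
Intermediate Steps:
$v = 135$
$v + D{\left(b \right)} = 135 - 15 = 120$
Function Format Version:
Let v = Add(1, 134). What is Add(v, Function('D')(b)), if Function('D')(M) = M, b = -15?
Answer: 120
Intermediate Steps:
v = 135
Add(v, Function('D')(b)) = Add(135, -15) = 120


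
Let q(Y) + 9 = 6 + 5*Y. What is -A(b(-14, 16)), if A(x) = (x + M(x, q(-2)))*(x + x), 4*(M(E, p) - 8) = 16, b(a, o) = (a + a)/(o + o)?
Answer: 623/32 ≈ 19.469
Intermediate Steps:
b(a, o) = a/o (b(a, o) = (2*a)/((2*o)) = (2*a)*(1/(2*o)) = a/o)
q(Y) = -3 + 5*Y (q(Y) = -9 + (6 + 5*Y) = -3 + 5*Y)
M(E, p) = 12 (M(E, p) = 8 + (¼)*16 = 8 + 4 = 12)
A(x) = 2*x*(12 + x) (A(x) = (x + 12)*(x + x) = (12 + x)*(2*x) = 2*x*(12 + x))
-A(b(-14, 16)) = -2*(-14/16)*(12 - 14/16) = -2*(-14*1/16)*(12 - 14*1/16) = -2*(-7)*(12 - 7/8)/8 = -2*(-7)*89/(8*8) = -1*(-623/32) = 623/32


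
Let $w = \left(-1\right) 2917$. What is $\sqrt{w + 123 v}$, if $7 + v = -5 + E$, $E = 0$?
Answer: $i \sqrt{4393} \approx 66.28 i$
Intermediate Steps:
$v = -12$ ($v = -7 + \left(-5 + 0\right) = -7 - 5 = -12$)
$w = -2917$
$\sqrt{w + 123 v} = \sqrt{-2917 + 123 \left(-12\right)} = \sqrt{-2917 - 1476} = \sqrt{-4393} = i \sqrt{4393}$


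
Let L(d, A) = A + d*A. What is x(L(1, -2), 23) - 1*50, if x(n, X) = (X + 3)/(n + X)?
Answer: -924/19 ≈ -48.632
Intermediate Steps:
L(d, A) = A + A*d
x(n, X) = (3 + X)/(X + n)
x(L(1, -2), 23) - 1*50 = (3 + 23)/(23 - 2*(1 + 1)) - 1*50 = 26/(23 - 2*2) - 50 = 26/(23 - 4) - 50 = 26/19 - 50 = -924/19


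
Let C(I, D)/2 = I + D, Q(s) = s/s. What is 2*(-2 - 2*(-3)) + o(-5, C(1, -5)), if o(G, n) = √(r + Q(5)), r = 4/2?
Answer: 8 + √3 ≈ 9.7321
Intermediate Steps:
Q(s) = 1
r = 2 (r = 4*(½) = 2)
C(I, D) = 2*D + 2*I (C(I, D) = 2*(I + D) = 2*(D + I) = 2*D + 2*I)
o(G, n) = √3 (o(G, n) = √(2 + 1) = √3)
2*(-2 - 2*(-3)) + o(-5, C(1, -5)) = 2*(-2 - 2*(-3)) + √3 = 2*(-2 + 6) + √3 = 2*4 + √3 = 8 + √3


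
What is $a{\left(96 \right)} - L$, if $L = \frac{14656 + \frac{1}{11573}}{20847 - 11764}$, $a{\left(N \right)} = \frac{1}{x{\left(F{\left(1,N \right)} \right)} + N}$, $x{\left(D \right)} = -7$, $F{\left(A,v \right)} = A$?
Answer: $- \frac{14990518562}{9355462751} \approx -1.6023$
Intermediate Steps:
$a{\left(N \right)} = \frac{1}{-7 + N}$
$L = \frac{169613889}{105117559}$ ($L = \frac{14656 + \frac{1}{11573}}{9083} = \frac{169613889}{11573} \cdot \frac{1}{9083} = \frac{169613889}{105117559} \approx 1.6136$)
$a{\left(96 \right)} - L = \frac{1}{-7 + 96} - \frac{169613889}{105117559} = \frac{1}{89} - \frac{169613889}{105117559} = - \frac{14990518562}{9355462751}$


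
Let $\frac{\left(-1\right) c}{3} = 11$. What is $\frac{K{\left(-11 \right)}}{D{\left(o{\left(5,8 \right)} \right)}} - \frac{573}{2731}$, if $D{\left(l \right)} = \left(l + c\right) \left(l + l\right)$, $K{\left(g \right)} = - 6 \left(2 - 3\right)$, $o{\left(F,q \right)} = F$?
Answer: $- \frac{88413}{382340} \approx -0.23124$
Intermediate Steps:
$c = -33$ ($c = \left(-3\right) 11 = -33$)
$K{\left(g \right)} = 6$ ($K{\left(g \right)} = - 6 \left(-1\right) = \left(-1\right) \left(-6\right) = 6$)
$D{\left(l \right)} = 2 l \left(-33 + l\right)$ ($D{\left(l \right)} = \left(l - 33\right) \left(l + l\right) = \left(-33 + l\right) 2 l = 2 l \left(-33 + l\right)$)
$\frac{K{\left(-11 \right)}}{D{\left(o{\left(5,8 \right)} \right)}} - \frac{573}{2731} = \frac{6}{2 \cdot 5 \left(-33 + 5\right)} - \frac{573}{2731} = \frac{6}{2 \cdot 5 \left(-28\right)} - \frac{573}{2731} = \frac{6}{-280} - \frac{573}{2731} = 6 \left(- \frac{1}{280}\right) - \frac{573}{2731} = - \frac{3}{140} - \frac{573}{2731} = - \frac{88413}{382340}$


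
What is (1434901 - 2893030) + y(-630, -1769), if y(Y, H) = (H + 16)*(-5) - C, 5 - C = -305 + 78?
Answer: -1449596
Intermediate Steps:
C = 232 (C = 5 - (-305 + 78) = 5 - 1*(-227) = 5 + 227 = 232)
y(Y, H) = -312 - 5*H (y(Y, H) = (H + 16)*(-5) - 1*232 = (16 + H)*(-5) - 232 = (-80 - 5*H) - 232 = -312 - 5*H)
(1434901 - 2893030) + y(-630, -1769) = (1434901 - 2893030) + (-312 - 5*(-1769)) = -1458129 + (-312 + 8845) = -1458129 + 8533 = -1449596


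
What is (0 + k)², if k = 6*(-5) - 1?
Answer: 961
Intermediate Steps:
k = -31 (k = -30 - 1 = -31)
(0 + k)² = (0 - 31)² = (-31)² = 961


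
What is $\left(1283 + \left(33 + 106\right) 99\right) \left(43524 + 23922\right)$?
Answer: $1014657624$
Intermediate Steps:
$\left(1283 + \left(33 + 106\right) 99\right) \left(43524 + 23922\right) = \left(1283 + 139 \cdot 99\right) 67446 = \left(1283 + 13761\right) 67446 = 15044 \cdot 67446 = 1014657624$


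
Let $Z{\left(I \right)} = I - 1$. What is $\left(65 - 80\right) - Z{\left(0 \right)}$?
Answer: $-14$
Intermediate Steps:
$Z{\left(I \right)} = -1 + I$ ($Z{\left(I \right)} = I - 1 = -1 + I$)
$\left(65 - 80\right) - Z{\left(0 \right)} = \left(65 - 80\right) - \left(-1 + 0\right) = -15 - -1 = -15 + 1 = -14$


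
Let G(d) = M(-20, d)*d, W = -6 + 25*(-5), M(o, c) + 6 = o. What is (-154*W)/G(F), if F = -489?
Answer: 10087/6357 ≈ 1.5868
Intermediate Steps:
M(o, c) = -6 + o
W = -131 (W = -6 - 125 = -131)
G(d) = -26*d (G(d) = (-6 - 20)*d = -26*d)
(-154*W)/G(F) = (-154*(-131))/((-26*(-489))) = 20174/12714 = 20174*(1/12714) = 10087/6357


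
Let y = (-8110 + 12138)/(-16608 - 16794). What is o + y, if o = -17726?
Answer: -15581260/879 ≈ -17726.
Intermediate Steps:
y = -106/879 (y = 4028/(-33402) = 4028*(-1/33402) = -106/879 ≈ -0.12059)
o + y = -17726 - 106/879 = -15581260/879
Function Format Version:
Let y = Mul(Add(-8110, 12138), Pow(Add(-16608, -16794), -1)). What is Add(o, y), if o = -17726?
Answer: Rational(-15581260, 879) ≈ -17726.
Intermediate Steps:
y = Rational(-106, 879) (y = Mul(4028, Pow(-33402, -1)) = Mul(4028, Rational(-1, 33402)) = Rational(-106, 879) ≈ -0.12059)
Add(o, y) = Add(-17726, Rational(-106, 879)) = Rational(-15581260, 879)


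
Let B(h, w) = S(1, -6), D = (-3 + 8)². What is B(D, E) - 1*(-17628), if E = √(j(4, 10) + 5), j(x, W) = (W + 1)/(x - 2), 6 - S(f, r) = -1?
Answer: 17635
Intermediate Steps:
S(f, r) = 7 (S(f, r) = 6 - 1*(-1) = 6 + 1 = 7)
j(x, W) = (1 + W)/(-2 + x)
D = 25 (D = 5² = 25)
E = √42/2 (E = √((1 + 10)/(-2 + 4) + 5) = √(11/2 + 5) = √(21/2) = √42/2 ≈ 3.2404)
B(h, w) = 7
B(D, E) - 1*(-17628) = 7 - 1*(-17628) = 7 + 17628 = 17635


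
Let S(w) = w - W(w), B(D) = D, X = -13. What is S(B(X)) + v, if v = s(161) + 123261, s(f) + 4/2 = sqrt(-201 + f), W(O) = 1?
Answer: 123245 + 2*I*sqrt(10) ≈ 1.2325e+5 + 6.3246*I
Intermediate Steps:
s(f) = -2 + sqrt(-201 + f)
S(w) = -1 + w (S(w) = w - 1*1 = w - 1 = -1 + w)
v = 123259 + 2*I*sqrt(10) (v = (-2 + sqrt(-201 + 161)) + 123261 = (-2 + sqrt(-40)) + 123261 = (-2 + 2*I*sqrt(10)) + 123261 = 123259 + 2*I*sqrt(10) ≈ 1.2326e+5 + 6.3246*I)
S(B(X)) + v = (-1 - 13) + (123259 + 2*I*sqrt(10)) = -14 + (123259 + 2*I*sqrt(10)) = 123245 + 2*I*sqrt(10)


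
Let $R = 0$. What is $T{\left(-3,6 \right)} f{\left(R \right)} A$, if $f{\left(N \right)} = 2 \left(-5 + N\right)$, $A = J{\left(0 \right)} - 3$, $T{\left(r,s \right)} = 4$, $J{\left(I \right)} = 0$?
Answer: $120$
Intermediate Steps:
$A = -3$ ($A = 0 - 3 = -3$)
$f{\left(N \right)} = -10 + 2 N$
$T{\left(-3,6 \right)} f{\left(R \right)} A = 4 \left(-10 + 2 \cdot 0\right) \left(-3\right) = 4 \left(-10 + 0\right) \left(-3\right) = 4 \left(-10\right) \left(-3\right) = \left(-40\right) \left(-3\right) = 120$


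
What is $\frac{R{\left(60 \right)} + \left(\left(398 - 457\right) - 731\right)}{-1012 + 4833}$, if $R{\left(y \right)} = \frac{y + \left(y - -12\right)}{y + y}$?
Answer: $- \frac{7889}{38210} \approx -0.20646$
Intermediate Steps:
$R{\left(y \right)} = \frac{12 + 2 y}{2 y}$ ($R{\left(y \right)} = \frac{y + \left(y + 12\right)}{2 y} = \left(y + \left(12 + y\right)\right) \frac{1}{2 y} = \left(12 + 2 y\right) \frac{1}{2 y} = \frac{12 + 2 y}{2 y}$)
$\frac{R{\left(60 \right)} + \left(\left(398 - 457\right) - 731\right)}{-1012 + 4833} = \frac{\frac{6 + 60}{60} + \left(\left(398 - 457\right) - 731\right)}{-1012 + 4833} = \frac{\frac{1}{60} \cdot 66 - 790}{3821} = \left(\frac{11}{10} - 790\right) \frac{1}{3821} = \left(- \frac{7889}{10}\right) \frac{1}{3821} = - \frac{7889}{38210}$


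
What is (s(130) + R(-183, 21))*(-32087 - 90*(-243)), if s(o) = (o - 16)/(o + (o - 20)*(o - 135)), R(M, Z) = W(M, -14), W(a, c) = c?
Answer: 10206783/70 ≈ 1.4581e+5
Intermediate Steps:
R(M, Z) = -14
s(o) = (-16 + o)/(o + (-135 + o)*(-20 + o)) (s(o) = (-16 + o)/(o + (-20 + o)*(-135 + o)) = (-16 + o)/(o + (-135 + o)*(-20 + o)))
(s(130) + R(-183, 21))*(-32087 - 90*(-243)) = ((-16 + 130)/(2700 + 130**2 - 154*130) - 14)*(-32087 - 90*(-243)) = (114/(2700 + 16900 - 20020) - 14)*(-32087 + 21870) = (114/(-420) - 14)*(-10217) = (-1/420*114 - 14)*(-10217) = (-19/70 - 14)*(-10217) = -999/70*(-10217) = 10206783/70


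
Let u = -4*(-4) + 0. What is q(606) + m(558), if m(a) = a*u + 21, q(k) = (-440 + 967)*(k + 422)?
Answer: 550705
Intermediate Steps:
u = 16 (u = 16 + 0 = 16)
q(k) = 222394 + 527*k (q(k) = 527*(422 + k) = 222394 + 527*k)
m(a) = 21 + 16*a (m(a) = a*16 + 21 = 16*a + 21 = 21 + 16*a)
q(606) + m(558) = (222394 + 527*606) + (21 + 16*558) = (222394 + 319362) + (21 + 8928) = 541756 + 8949 = 550705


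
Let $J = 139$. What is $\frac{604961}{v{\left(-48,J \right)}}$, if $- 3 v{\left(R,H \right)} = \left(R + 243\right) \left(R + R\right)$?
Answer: $\frac{604961}{6240} \approx 96.949$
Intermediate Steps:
$v{\left(R,H \right)} = - \frac{2 R \left(243 + R\right)}{3}$ ($v{\left(R,H \right)} = - \frac{\left(R + 243\right) \left(R + R\right)}{3} = - \frac{\left(243 + R\right) 2 R}{3} = - \frac{2 R \left(243 + R\right)}{3}$)
$\frac{604961}{v{\left(-48,J \right)}} = \frac{604961}{\left(- \frac{2}{3}\right) \left(-48\right) \left(243 - 48\right)} = \frac{604961}{\left(- \frac{2}{3}\right) \left(-48\right) 195} = \frac{604961}{6240}$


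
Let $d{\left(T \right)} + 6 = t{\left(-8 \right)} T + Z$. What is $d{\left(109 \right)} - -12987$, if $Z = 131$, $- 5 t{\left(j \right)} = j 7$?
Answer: $\frac{71664}{5} \approx 14333.0$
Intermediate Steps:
$t{\left(j \right)} = - \frac{7 j}{5}$ ($t{\left(j \right)} = - \frac{j 7}{5} = - \frac{7 j}{5}$)
$d{\left(T \right)} = 125 + \frac{56 T}{5}$ ($d{\left(T \right)} = -6 + \left(\left(- \frac{7}{5}\right) \left(-8\right) T + 131\right) = -6 + \left(\frac{56 T}{5} + 131\right) = -6 + \left(131 + \frac{56 T}{5}\right) = 125 + \frac{56 T}{5}$)
$d{\left(109 \right)} - -12987 = \left(125 + \frac{56}{5} \cdot 109\right) - -12987 = \left(125 + \frac{6104}{5}\right) + 12987 = \frac{6729}{5} + 12987 = \frac{71664}{5}$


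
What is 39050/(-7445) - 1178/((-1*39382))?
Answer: -152909689/29319899 ≈ -5.2152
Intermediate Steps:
39050/(-7445) - 1178/((-1*39382)) = 39050*(-1/7445) - 1178/(-39382) = -7810/1489 - 1178*(-1/39382) = -7810/1489 + 589/19691 = -152909689/29319899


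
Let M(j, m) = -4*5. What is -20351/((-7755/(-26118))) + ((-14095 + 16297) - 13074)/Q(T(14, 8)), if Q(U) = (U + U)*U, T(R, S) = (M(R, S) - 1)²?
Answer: -81459437302/1188495 ≈ -68540.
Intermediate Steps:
M(j, m) = -20
T(R, S) = 441 (T(R, S) = (-20 - 1)² = (-21)² = 441)
Q(U) = 2*U² (Q(U) = (2*U)*U = 2*U²)
-20351/((-7755/(-26118))) + ((-14095 + 16297) - 13074)/Q(T(14, 8)) = -20351/((-7755/(-26118))) + ((-14095 + 16297) - 13074)/((2*441²)) = -20351/((-7755*(-1/26118))) + (2202 - 13074)/((2*194481)) = -20351/2585/8706 - 10872/388962 = -20351*8706/2585 - 10872*1/388962 = -3769698/55 - 604/21609 = -81459437302/1188495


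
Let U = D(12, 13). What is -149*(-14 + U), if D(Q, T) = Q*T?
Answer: -21158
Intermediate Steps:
U = 156 (U = 12*13 = 156)
-149*(-14 + U) = -149*(-14 + 156) = -149*142 = -21158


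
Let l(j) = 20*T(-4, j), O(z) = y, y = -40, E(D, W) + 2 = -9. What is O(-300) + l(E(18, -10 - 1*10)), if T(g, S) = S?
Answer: -260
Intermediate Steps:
E(D, W) = -11 (E(D, W) = -2 - 9 = -11)
O(z) = -40
l(j) = 20*j
O(-300) + l(E(18, -10 - 1*10)) = -40 + 20*(-11) = -40 - 220 = -260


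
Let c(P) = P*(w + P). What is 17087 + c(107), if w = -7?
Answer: 27787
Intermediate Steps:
c(P) = P*(-7 + P)
17087 + c(107) = 17087 + 107*(-7 + 107) = 17087 + 107*100 = 17087 + 10700 = 27787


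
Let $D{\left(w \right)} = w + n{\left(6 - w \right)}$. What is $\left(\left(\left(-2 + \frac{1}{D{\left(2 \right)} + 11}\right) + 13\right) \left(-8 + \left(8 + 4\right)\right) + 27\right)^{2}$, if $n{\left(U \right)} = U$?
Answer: $\frac{1466521}{289} \approx 5074.5$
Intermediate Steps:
$D{\left(w \right)} = 6$ ($D{\left(w \right)} = w - \left(-6 + w\right) = 6$)
$\left(\left(\left(-2 + \frac{1}{D{\left(2 \right)} + 11}\right) + 13\right) \left(-8 + \left(8 + 4\right)\right) + 27\right)^{2} = \left(\left(\left(-2 + \frac{1}{6 + 11}\right) + 13\right) \left(-8 + \left(8 + 4\right)\right) + 27\right)^{2} = \left(\left(\left(-2 + \frac{1}{17}\right) + 13\right) \left(-8 + 12\right) + 27\right)^{2} = \left(\left(\left(-2 + \frac{1}{17}\right) + 13\right) 4 + 27\right)^{2} = \left(\left(- \frac{33}{17} + 13\right) 4 + 27\right)^{2} = \left(\frac{188}{17} \cdot 4 + 27\right)^{2} = \left(\frac{752}{17} + 27\right)^{2} = \left(\frac{1211}{17}\right)^{2} = \frac{1466521}{289}$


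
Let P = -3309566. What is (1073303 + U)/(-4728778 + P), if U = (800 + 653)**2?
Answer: -132688/334931 ≈ -0.39617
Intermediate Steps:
U = 2111209 (U = 1453**2 = 2111209)
(1073303 + U)/(-4728778 + P) = (1073303 + 2111209)/(-4728778 - 3309566) = 3184512/(-8038344) = 3184512*(-1/8038344) = -132688/334931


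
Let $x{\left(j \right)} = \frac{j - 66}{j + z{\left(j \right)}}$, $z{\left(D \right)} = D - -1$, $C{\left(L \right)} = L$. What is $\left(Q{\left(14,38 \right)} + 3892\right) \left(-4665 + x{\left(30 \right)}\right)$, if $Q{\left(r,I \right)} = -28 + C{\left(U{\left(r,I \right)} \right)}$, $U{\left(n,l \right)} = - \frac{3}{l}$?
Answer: $- \frac{2199351591}{122} \approx -1.8027 \cdot 10^{7}$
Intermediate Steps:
$z{\left(D \right)} = 1 + D$ ($z{\left(D \right)} = D + 1 = 1 + D$)
$Q{\left(r,I \right)} = -28 - \frac{3}{I}$
$x{\left(j \right)} = \frac{-66 + j}{1 + 2 j}$ ($x{\left(j \right)} = \frac{j - 66}{j + \left(1 + j\right)} = \frac{-66 + j}{1 + 2 j}$)
$\left(Q{\left(14,38 \right)} + 3892\right) \left(-4665 + x{\left(30 \right)}\right) = \left(\left(-28 - \frac{3}{38}\right) + 3892\right) \left(-4665 + \frac{-66 + 30}{1 + 2 \cdot 30}\right) = \left(\left(-28 - \frac{3}{38}\right) + 3892\right) \left(-4665 + \frac{1}{1 + 60} \left(-36\right)\right) = \left(\left(-28 - \frac{3}{38}\right) + 3892\right) \left(-4665 + \frac{1}{61} \left(-36\right)\right) = \left(- \frac{1067}{38} + 3892\right) \left(-4665 + \frac{1}{61} \left(-36\right)\right) = \frac{146829 \left(-4665 - \frac{36}{61}\right)}{38} = \frac{146829}{38} \left(- \frac{284601}{61}\right) = - \frac{2199351591}{122}$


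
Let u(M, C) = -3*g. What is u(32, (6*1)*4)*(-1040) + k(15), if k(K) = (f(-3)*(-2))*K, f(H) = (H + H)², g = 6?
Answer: 17640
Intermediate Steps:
f(H) = 4*H² (f(H) = (2*H)² = 4*H²)
k(K) = -72*K (k(K) = ((4*(-3)²)*(-2))*K = ((4*9)*(-2))*K = (36*(-2))*K = -72*K)
u(M, C) = -18 (u(M, C) = -3*6 = -18)
u(32, (6*1)*4)*(-1040) + k(15) = -18*(-1040) - 72*15 = 18720 - 1080 = 17640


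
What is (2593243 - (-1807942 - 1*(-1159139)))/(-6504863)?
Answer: -3242046/6504863 ≈ -0.49840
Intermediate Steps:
(2593243 - (-1807942 - 1*(-1159139)))/(-6504863) = (2593243 - (-1807942 + 1159139))*(-1/6504863) = (2593243 - 1*(-648803))*(-1/6504863) = (2593243 + 648803)*(-1/6504863) = 3242046*(-1/6504863) = -3242046/6504863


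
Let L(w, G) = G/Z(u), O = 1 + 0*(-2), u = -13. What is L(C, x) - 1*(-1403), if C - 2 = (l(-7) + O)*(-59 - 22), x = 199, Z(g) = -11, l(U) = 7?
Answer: 15234/11 ≈ 1384.9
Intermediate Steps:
O = 1 (O = 1 + 0 = 1)
C = -646 (C = 2 + (7 + 1)*(-59 - 22) = 2 + 8*(-81) = 2 - 648 = -646)
L(w, G) = -G/11 (L(w, G) = G/(-11) = G*(-1/11) = -G/11)
L(C, x) - 1*(-1403) = -1/11*199 - 1*(-1403) = -199/11 + 1403 = 15234/11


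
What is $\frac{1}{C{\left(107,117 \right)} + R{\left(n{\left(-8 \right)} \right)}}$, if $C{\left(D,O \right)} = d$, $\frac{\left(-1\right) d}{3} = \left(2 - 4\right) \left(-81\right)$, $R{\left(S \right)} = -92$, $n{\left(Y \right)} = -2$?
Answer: $- \frac{1}{578} \approx -0.0017301$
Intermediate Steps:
$d = -486$ ($d = - 3 \left(2 - 4\right) \left(-81\right) = - 3 \left(\left(-2\right) \left(-81\right)\right) = \left(-3\right) 162 = -486$)
$C{\left(D,O \right)} = -486$
$\frac{1}{C{\left(107,117 \right)} + R{\left(n{\left(-8 \right)} \right)}} = \frac{1}{-486 - 92} = \frac{1}{-578} = - \frac{1}{578}$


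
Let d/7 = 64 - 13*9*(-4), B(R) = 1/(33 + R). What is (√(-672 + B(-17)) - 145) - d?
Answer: -3869 + I*√10751/4 ≈ -3869.0 + 25.922*I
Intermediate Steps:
d = 3724 (d = 7*(64 - 13*9*(-4)) = 7*(64 - 117*(-4)) = 7*(64 - 1*(-468)) = 7*(64 + 468) = 7*532 = 3724)
(√(-672 + B(-17)) - 145) - d = (√(-672 + 1/(33 - 17)) - 145) - 1*3724 = (√(-672 + 1/16) - 145) - 3724 = (√(-10751/16) - 145) - 3724 = (I*√10751/4 - 145) - 3724 = (-145 + I*√10751/4) - 3724 = -3869 + I*√10751/4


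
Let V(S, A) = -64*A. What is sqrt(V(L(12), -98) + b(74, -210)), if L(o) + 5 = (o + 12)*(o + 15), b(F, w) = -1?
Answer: sqrt(6271) ≈ 79.190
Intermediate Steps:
L(o) = -5 + (12 + o)*(15 + o) (L(o) = -5 + (o + 12)*(o + 15) = -5 + (12 + o)*(15 + o))
sqrt(V(L(12), -98) + b(74, -210)) = sqrt(-64*(-98) - 1) = sqrt(6272 - 1) = sqrt(6271)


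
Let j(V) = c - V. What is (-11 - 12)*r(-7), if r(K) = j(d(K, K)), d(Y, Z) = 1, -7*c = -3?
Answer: 92/7 ≈ 13.143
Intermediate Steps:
c = 3/7 (c = -⅐*(-3) = 3/7 ≈ 0.42857)
j(V) = 3/7 - V
r(K) = -4/7 (r(K) = 3/7 - 1*1 = 3/7 - 1 = -4/7)
(-11 - 12)*r(-7) = (-11 - 12)*(-4/7) = -23*(-4/7) = 92/7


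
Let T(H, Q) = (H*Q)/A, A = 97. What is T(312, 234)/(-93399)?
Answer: -24336/3019901 ≈ -0.0080585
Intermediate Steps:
T(H, Q) = H*Q/97 (T(H, Q) = (H*Q)/97 = (H*Q)*(1/97) = H*Q/97)
T(312, 234)/(-93399) = ((1/97)*312*234)/(-93399) = (73008/97)*(-1/93399) = -24336/3019901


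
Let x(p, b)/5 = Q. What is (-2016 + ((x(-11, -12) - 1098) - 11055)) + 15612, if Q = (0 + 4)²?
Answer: 1523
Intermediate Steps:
Q = 16 (Q = 4² = 16)
x(p, b) = 80 (x(p, b) = 5*16 = 80)
(-2016 + ((x(-11, -12) - 1098) - 11055)) + 15612 = (-2016 + ((80 - 1098) - 11055)) + 15612 = (-2016 + (-1018 - 11055)) + 15612 = (-2016 - 12073) + 15612 = -14089 + 15612 = 1523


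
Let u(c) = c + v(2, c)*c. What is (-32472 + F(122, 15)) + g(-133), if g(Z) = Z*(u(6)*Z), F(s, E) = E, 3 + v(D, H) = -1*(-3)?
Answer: 73677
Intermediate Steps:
v(D, H) = 0 (v(D, H) = -3 - 1*(-3) = -3 + 3 = 0)
u(c) = c (u(c) = c + 0*c = c + 0 = c)
g(Z) = 6*Z² (g(Z) = Z*(6*Z) = 6*Z²)
(-32472 + F(122, 15)) + g(-133) = (-32472 + 15) + 6*(-133)² = -32457 + 6*17689 = -32457 + 106134 = 73677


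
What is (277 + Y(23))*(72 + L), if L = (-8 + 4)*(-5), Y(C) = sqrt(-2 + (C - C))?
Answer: 25484 + 92*I*sqrt(2) ≈ 25484.0 + 130.11*I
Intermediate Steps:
Y(C) = I*sqrt(2) (Y(C) = sqrt(-2 + 0) = sqrt(-2) = I*sqrt(2))
L = 20 (L = -4*(-5) = 20)
(277 + Y(23))*(72 + L) = (277 + I*sqrt(2))*(72 + 20) = (277 + I*sqrt(2))*92 = 25484 + 92*I*sqrt(2)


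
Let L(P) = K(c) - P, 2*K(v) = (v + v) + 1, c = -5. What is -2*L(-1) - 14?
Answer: -7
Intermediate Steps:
K(v) = ½ + v (K(v) = ((v + v) + 1)/2 = (2*v + 1)/2 = (1 + 2*v)/2 = ½ + v)
L(P) = -9/2 - P (L(P) = (½ - 5) - P = -9/2 - P)
-2*L(-1) - 14 = -2*(-9/2 - 1*(-1)) - 14 = -2*(-9/2 + 1) - 14 = -2*(-7/2) - 14 = 7 - 14 = -7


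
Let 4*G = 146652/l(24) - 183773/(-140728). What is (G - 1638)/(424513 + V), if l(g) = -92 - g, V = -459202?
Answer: 31893627071/566278776672 ≈ 0.056321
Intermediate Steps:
G = -5154181247/16324448 (G = (146652/(-92 - 1*24) - 183773/(-140728))/4 = (146652/(-92 - 24) - 183773*(-1/140728))/4 = (146652/(-116) + 183773/140728)/4 = (146652*(-1/116) + 183773/140728)/4 = (-36663/29 + 183773/140728)/4 = (1/4)*(-5154181247/4081112) = -5154181247/16324448 ≈ -315.73)
(G - 1638)/(424513 + V) = (-5154181247/16324448 - 1638)/(424513 - 459202) = -31893627071/16324448/(-34689) = -31893627071/16324448*(-1/34689) = 31893627071/566278776672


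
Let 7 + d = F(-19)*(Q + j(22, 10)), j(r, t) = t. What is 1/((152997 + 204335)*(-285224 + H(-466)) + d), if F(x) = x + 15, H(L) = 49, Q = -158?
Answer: -1/101902152515 ≈ -9.8133e-12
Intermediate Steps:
F(x) = 15 + x
d = 585 (d = -7 + (15 - 19)*(-158 + 10) = -7 - 4*(-148) = -7 + 592 = 585)
1/((152997 + 204335)*(-285224 + H(-466)) + d) = 1/((152997 + 204335)*(-285224 + 49) + 585) = 1/(357332*(-285175) + 585) = 1/(-101902153100 + 585) = 1/(-101902152515) = -1/101902152515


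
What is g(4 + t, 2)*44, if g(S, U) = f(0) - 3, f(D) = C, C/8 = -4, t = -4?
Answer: -1540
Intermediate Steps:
C = -32 (C = 8*(-4) = -32)
f(D) = -32
g(S, U) = -35 (g(S, U) = -32 - 3 = -35)
g(4 + t, 2)*44 = -35*44 = -1540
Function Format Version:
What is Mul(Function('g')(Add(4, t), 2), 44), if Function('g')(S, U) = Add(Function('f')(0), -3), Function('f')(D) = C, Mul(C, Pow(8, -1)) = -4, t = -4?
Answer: -1540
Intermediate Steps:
C = -32 (C = Mul(8, -4) = -32)
Function('f')(D) = -32
Function('g')(S, U) = -35 (Function('g')(S, U) = Add(-32, -3) = -35)
Mul(Function('g')(Add(4, t), 2), 44) = Mul(-35, 44) = -1540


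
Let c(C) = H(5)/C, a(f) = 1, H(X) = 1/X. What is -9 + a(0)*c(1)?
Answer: -44/5 ≈ -8.8000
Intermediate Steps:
c(C) = 1/(5*C)
-9 + a(0)*c(1) = -9 + 1*((⅕)/1) = -9 + 1*((⅕)*1) = -9 + 1*(⅕) = -9 + ⅕ = -44/5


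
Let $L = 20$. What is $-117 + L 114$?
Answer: $2163$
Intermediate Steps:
$-117 + L 114 = -117 + 20 \cdot 114 = -117 + 2280 = 2163$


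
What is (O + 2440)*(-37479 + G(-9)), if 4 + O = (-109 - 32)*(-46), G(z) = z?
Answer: -334467936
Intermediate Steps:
O = 6482 (O = -4 + (-109 - 32)*(-46) = -4 - 141*(-46) = -4 + 6486 = 6482)
(O + 2440)*(-37479 + G(-9)) = (6482 + 2440)*(-37479 - 9) = 8922*(-37488) = -334467936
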